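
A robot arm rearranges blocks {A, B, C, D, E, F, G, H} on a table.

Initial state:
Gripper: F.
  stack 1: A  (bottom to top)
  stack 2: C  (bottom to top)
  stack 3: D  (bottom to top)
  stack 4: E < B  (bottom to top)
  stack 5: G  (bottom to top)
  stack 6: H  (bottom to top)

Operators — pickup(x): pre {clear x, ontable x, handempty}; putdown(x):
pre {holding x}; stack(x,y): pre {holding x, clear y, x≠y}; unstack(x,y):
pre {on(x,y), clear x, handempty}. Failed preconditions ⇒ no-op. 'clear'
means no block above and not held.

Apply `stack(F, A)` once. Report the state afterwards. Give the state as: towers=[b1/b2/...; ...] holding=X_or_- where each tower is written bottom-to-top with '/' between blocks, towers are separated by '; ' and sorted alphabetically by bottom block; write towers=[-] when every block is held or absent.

before: towers=[A; C; D; E/B; G; H] holding=F
pre[stack(F, A)]: holding(F) ok, clear(A) ok, F≠A ok
all met → apply stack(F, A)
after:  towers=[A/F; C; D; E/B; G; H] holding=-

towers=[A/F; C; D; E/B; G; H] holding=-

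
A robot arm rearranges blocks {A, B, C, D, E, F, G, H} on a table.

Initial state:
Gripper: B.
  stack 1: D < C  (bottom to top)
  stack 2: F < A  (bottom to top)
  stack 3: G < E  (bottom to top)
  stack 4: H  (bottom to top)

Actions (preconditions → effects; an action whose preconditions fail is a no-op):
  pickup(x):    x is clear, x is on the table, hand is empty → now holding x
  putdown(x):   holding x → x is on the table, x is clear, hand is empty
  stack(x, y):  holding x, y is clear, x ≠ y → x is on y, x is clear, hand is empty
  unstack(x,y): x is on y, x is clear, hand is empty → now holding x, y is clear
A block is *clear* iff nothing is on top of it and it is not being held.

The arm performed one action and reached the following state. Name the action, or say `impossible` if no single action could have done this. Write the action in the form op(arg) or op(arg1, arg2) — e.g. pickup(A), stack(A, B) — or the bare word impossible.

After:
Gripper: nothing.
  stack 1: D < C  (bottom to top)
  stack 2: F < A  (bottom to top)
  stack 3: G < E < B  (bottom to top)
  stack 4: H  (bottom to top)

target: towers=[D/C; F/A; G/E/B; H] holding=-
        putdown(B) → towers=[B; D/C; F/A; G/E; H] holding=-
       stack(B, A) → towers=[D/C; F/A/B; G/E; H] holding=-
       stack(B, E) → towers=[D/C; F/A; G/E/B; H] holding=-  ← match
       stack(B, H) → towers=[D/C; F/A; G/E; H/B] holding=-
       stack(B, C) → towers=[D/C/B; F/A; G/E; H] holding=-

stack(B, E)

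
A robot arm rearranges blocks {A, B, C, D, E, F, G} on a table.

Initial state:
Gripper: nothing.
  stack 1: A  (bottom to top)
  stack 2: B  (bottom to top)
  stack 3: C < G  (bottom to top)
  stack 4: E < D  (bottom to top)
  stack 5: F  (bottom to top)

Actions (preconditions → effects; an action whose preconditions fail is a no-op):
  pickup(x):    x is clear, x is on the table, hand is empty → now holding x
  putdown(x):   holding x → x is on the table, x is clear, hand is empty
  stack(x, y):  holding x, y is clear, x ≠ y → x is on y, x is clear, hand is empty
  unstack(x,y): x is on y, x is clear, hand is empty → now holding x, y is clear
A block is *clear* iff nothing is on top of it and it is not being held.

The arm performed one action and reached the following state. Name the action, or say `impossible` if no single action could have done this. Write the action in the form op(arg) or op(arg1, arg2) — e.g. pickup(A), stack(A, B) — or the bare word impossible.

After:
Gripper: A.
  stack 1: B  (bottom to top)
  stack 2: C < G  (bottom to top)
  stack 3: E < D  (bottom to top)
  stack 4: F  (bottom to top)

target: towers=[B; C/G; E/D; F] holding=A
         pickup(B) → towers=[A; C/G; E/D; F] holding=B
         pickup(F) → towers=[A; B; C/G; E/D] holding=F
     unstack(G, C) → towers=[A; B; C; E/D; F] holding=G
     unstack(D, E) → towers=[A; B; C/G; E; F] holding=D
         pickup(A) → towers=[B; C/G; E/D; F] holding=A  ← match

pickup(A)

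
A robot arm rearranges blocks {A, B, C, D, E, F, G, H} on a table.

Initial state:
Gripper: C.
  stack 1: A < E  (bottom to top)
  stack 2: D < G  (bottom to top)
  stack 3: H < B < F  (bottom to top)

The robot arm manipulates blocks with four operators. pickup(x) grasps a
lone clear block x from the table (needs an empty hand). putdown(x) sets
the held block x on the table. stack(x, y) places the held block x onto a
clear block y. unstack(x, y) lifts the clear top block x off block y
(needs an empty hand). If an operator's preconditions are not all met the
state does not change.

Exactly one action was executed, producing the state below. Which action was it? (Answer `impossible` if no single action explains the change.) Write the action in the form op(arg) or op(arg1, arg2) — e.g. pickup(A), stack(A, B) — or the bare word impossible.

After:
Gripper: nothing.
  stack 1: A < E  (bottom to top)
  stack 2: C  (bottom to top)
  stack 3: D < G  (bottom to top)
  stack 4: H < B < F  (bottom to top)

putdown(C)

target: towers=[A/E; C; D/G; H/B/F] holding=-
        putdown(C) → towers=[A/E; C; D/G; H/B/F] holding=-  ← match
       stack(C, G) → towers=[A/E; D/G/C; H/B/F] holding=-
       stack(C, E) → towers=[A/E/C; D/G; H/B/F] holding=-
       stack(C, F) → towers=[A/E; D/G; H/B/F/C] holding=-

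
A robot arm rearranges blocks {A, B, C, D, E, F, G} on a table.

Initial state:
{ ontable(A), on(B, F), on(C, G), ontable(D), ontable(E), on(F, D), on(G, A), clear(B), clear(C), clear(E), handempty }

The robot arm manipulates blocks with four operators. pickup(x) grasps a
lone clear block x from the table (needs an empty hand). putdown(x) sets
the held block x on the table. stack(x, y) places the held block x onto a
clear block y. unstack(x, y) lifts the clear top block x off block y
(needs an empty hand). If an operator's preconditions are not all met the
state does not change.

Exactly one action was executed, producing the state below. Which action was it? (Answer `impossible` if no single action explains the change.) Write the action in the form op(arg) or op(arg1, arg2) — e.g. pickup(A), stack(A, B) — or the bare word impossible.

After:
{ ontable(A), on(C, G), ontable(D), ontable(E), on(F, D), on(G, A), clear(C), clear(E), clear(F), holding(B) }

target: towers=[A/G/C; D/F; E] holding=B
     unstack(B, F) → towers=[A/G/C; D/F; E] holding=B  ← match
         pickup(E) → towers=[A/G/C; D/F/B] holding=E
     unstack(C, G) → towers=[A/G; D/F/B; E] holding=C

unstack(B, F)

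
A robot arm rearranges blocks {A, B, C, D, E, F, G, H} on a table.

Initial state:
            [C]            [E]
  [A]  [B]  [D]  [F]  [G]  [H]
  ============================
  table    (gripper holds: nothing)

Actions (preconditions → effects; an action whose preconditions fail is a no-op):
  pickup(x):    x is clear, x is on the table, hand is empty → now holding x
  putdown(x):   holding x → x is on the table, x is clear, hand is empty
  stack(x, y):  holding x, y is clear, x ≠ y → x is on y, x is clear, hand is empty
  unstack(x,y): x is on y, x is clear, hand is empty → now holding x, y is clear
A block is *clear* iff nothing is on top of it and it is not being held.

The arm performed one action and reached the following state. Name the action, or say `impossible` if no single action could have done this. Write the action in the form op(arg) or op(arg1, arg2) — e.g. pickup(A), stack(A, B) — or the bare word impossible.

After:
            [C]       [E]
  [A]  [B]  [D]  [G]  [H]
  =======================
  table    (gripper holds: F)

target: towers=[A; B; D/C; G; H/E] holding=F
         pickup(G) → towers=[A; B; D/C; F; H/E] holding=G
         pickup(A) → towers=[B; D/C; F; G; H/E] holding=A
     unstack(E, H) → towers=[A; B; D/C; F; G; H] holding=E
         pickup(B) → towers=[A; D/C; F; G; H/E] holding=B
         pickup(F) → towers=[A; B; D/C; G; H/E] holding=F  ← match
     unstack(C, D) → towers=[A; B; D; F; G; H/E] holding=C

pickup(F)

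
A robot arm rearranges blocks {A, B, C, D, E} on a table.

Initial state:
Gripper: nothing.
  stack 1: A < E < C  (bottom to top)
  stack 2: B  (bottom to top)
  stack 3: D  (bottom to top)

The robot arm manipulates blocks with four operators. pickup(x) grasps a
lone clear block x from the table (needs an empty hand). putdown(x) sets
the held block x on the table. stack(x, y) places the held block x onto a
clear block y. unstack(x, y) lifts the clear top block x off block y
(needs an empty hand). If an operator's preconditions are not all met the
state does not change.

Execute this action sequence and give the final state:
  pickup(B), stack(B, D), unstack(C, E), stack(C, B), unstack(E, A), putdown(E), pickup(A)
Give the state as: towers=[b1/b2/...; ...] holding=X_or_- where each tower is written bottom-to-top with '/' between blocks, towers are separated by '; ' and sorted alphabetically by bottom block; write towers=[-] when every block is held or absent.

step 1 (pickup(B)): towers=[A/E/C; D] holding=B
step 2 (stack(B, D)): towers=[A/E/C; D/B] holding=-
step 3 (unstack(C, E)): towers=[A/E; D/B] holding=C
step 4 (stack(C, B)): towers=[A/E; D/B/C] holding=-
step 5 (unstack(E, A)): towers=[A; D/B/C] holding=E
step 6 (putdown(E)): towers=[A; D/B/C; E] holding=-
step 7 (pickup(A)): towers=[D/B/C; E] holding=A

towers=[D/B/C; E] holding=A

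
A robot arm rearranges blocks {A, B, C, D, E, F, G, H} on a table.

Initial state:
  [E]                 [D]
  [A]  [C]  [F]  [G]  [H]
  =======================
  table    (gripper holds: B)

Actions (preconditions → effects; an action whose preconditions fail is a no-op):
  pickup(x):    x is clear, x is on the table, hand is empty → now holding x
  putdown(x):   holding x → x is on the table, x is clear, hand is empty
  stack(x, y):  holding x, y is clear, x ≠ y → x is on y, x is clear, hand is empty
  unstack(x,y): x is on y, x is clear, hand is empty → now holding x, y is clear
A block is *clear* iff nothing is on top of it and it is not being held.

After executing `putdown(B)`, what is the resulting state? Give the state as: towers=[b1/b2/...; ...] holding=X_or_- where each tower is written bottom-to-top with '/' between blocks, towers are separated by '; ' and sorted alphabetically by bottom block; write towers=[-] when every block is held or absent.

towers=[A/E; B; C; F; G; H/D] holding=-

before: towers=[A/E; C; F; G; H/D] holding=B
pre[putdown(B)]: holding(B) ✓
all met → apply putdown(B)
after:  towers=[A/E; B; C; F; G; H/D] holding=-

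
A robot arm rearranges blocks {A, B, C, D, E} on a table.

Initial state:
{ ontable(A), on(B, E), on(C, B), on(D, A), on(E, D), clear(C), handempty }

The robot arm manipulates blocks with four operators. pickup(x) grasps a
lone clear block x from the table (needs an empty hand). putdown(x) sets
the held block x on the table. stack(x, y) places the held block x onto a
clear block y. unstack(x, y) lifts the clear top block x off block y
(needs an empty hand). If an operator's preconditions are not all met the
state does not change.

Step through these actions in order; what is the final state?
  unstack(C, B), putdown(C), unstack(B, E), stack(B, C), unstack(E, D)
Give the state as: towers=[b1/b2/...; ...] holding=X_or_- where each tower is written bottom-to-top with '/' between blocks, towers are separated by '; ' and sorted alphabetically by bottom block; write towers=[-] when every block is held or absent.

step 1 (unstack(C, B)): towers=[A/D/E/B] holding=C
step 2 (putdown(C)): towers=[A/D/E/B; C] holding=-
step 3 (unstack(B, E)): towers=[A/D/E; C] holding=B
step 4 (stack(B, C)): towers=[A/D/E; C/B] holding=-
step 5 (unstack(E, D)): towers=[A/D; C/B] holding=E

towers=[A/D; C/B] holding=E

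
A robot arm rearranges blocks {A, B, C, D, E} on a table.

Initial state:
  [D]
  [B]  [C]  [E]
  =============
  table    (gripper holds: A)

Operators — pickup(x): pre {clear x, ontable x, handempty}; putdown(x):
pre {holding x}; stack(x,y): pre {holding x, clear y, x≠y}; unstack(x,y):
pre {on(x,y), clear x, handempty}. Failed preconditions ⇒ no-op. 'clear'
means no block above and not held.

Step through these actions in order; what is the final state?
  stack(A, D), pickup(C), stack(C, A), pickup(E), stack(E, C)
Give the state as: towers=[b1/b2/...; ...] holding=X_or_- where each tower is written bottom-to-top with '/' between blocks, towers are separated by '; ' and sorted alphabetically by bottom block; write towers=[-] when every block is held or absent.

towers=[B/D/A/C/E] holding=-

step 1 (stack(A, D)): towers=[B/D/A; C; E] holding=-
step 2 (pickup(C)): towers=[B/D/A; E] holding=C
step 3 (stack(C, A)): towers=[B/D/A/C; E] holding=-
step 4 (pickup(E)): towers=[B/D/A/C] holding=E
step 5 (stack(E, C)): towers=[B/D/A/C/E] holding=-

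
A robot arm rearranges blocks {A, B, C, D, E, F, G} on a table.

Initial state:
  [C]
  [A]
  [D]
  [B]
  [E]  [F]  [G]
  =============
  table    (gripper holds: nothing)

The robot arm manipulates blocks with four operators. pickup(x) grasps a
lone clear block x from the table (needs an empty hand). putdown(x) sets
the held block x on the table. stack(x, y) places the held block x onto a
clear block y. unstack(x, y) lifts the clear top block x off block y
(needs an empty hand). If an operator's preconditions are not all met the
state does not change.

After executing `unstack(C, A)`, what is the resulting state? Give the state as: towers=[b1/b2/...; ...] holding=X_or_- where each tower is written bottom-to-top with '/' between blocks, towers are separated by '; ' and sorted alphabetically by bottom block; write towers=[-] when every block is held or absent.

before: towers=[E/B/D/A/C; F; G] holding=-
pre[unstack(C, A)]: on(C,A) ok, clear(C) ok, handempty ok
all met → apply unstack(C, A)
after:  towers=[E/B/D/A; F; G] holding=C

towers=[E/B/D/A; F; G] holding=C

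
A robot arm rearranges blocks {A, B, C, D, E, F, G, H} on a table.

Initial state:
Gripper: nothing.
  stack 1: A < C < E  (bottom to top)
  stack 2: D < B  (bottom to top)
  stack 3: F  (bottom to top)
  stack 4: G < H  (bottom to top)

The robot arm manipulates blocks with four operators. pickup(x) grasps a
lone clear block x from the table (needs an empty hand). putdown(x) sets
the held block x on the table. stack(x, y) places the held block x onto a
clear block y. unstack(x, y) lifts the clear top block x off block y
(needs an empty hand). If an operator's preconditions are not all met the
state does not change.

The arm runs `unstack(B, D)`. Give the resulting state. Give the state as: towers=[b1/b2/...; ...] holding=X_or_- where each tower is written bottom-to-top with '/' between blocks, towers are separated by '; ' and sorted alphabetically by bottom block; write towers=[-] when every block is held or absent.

towers=[A/C/E; D; F; G/H] holding=B

before: towers=[A/C/E; D/B; F; G/H] holding=-
pre[unstack(B, D)]: on(B,D) yes, clear(B) yes, handempty yes
all met → apply unstack(B, D)
after:  towers=[A/C/E; D; F; G/H] holding=B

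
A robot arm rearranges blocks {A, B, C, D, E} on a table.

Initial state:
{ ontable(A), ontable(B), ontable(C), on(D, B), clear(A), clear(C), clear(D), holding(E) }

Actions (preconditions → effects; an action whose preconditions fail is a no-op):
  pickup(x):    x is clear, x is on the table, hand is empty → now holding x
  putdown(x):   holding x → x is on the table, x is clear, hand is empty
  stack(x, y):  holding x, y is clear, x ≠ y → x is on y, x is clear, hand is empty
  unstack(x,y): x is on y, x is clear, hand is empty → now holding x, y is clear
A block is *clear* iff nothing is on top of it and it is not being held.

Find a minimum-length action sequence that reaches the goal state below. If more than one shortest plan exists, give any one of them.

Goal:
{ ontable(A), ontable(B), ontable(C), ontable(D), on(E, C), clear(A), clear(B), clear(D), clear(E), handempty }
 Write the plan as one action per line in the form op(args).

step 1 (stack(E, C)): towers=[A; B/D; C/E] holding=-
step 2 (unstack(D, B)): towers=[A; B; C/E] holding=D
step 3 (putdown(D)): towers=[A; B; C/E; D] holding=-
goal check: towers=[A; B; C/E; D] holding=- — reached (length 3, optimal by BFS)

stack(E, C)
unstack(D, B)
putdown(D)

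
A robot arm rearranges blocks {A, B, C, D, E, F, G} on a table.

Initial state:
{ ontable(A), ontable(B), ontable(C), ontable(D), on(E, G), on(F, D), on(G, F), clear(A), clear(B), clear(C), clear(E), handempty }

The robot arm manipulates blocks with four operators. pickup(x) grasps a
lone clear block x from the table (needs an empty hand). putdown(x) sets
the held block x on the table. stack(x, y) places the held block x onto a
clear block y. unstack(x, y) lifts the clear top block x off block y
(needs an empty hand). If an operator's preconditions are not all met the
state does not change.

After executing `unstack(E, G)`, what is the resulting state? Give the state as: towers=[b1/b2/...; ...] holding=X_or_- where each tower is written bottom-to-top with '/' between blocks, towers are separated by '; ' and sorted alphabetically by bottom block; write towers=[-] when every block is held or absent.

towers=[A; B; C; D/F/G] holding=E

before: towers=[A; B; C; D/F/G/E] holding=-
pre[unstack(E, G)]: on(E,G) ok, clear(E) ok, handempty ok
all met → apply unstack(E, G)
after:  towers=[A; B; C; D/F/G] holding=E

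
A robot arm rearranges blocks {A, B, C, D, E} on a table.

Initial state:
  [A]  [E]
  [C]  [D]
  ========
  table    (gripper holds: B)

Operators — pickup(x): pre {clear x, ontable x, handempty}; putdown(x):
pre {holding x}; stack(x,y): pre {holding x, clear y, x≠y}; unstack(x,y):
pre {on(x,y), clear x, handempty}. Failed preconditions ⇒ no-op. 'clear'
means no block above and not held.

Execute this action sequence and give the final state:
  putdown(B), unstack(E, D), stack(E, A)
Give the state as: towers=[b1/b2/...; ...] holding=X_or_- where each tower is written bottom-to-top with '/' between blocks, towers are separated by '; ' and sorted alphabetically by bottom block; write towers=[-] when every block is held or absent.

step 1 (putdown(B)): towers=[B; C/A; D/E] holding=-
step 2 (unstack(E, D)): towers=[B; C/A; D] holding=E
step 3 (stack(E, A)): towers=[B; C/A/E; D] holding=-

towers=[B; C/A/E; D] holding=-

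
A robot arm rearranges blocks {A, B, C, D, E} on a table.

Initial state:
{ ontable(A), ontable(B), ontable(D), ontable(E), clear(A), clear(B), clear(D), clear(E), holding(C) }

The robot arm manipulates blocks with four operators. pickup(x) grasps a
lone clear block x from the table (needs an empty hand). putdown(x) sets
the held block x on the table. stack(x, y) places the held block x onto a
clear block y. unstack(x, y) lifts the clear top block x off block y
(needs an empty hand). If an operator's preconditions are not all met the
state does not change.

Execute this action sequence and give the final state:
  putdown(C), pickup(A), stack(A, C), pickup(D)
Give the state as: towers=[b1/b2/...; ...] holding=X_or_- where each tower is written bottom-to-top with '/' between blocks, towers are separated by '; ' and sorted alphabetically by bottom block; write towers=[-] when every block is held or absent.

step 1 (putdown(C)): towers=[A; B; C; D; E] holding=-
step 2 (pickup(A)): towers=[B; C; D; E] holding=A
step 3 (stack(A, C)): towers=[B; C/A; D; E] holding=-
step 4 (pickup(D)): towers=[B; C/A; E] holding=D

towers=[B; C/A; E] holding=D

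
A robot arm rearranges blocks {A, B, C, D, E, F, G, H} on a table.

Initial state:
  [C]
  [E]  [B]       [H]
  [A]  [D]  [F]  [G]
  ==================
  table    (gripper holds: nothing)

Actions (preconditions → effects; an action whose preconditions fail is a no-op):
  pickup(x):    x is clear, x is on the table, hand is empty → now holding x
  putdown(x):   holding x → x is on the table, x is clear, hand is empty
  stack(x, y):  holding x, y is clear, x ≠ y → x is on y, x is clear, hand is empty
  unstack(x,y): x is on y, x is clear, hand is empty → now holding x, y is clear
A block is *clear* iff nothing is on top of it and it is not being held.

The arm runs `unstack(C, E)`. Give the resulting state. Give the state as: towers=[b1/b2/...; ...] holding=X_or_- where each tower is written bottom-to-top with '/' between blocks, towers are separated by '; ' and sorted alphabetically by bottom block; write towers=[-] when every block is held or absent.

before: towers=[A/E/C; D/B; F; G/H] holding=-
pre[unstack(C, E)]: on(C,E) ✓, clear(C) ✓, handempty ✓
all met → apply unstack(C, E)
after:  towers=[A/E; D/B; F; G/H] holding=C

towers=[A/E; D/B; F; G/H] holding=C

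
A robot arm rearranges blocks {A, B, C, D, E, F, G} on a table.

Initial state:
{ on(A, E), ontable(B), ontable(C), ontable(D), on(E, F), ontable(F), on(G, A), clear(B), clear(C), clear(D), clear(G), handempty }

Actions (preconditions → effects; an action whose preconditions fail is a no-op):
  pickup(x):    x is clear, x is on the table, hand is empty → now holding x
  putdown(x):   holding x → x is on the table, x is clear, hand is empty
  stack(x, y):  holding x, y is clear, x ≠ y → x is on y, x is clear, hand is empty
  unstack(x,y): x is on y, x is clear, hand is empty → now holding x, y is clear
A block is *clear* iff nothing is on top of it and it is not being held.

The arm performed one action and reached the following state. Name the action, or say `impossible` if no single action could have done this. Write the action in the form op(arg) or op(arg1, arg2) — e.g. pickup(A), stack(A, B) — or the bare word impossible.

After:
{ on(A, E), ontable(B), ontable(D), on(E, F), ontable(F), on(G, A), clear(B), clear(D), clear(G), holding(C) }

target: towers=[B; D; F/E/A/G] holding=C
         pickup(B) → towers=[C; D; F/E/A/G] holding=B
     unstack(G, A) → towers=[B; C; D; F/E/A] holding=G
         pickup(D) → towers=[B; C; F/E/A/G] holding=D
         pickup(C) → towers=[B; D; F/E/A/G] holding=C  ← match

pickup(C)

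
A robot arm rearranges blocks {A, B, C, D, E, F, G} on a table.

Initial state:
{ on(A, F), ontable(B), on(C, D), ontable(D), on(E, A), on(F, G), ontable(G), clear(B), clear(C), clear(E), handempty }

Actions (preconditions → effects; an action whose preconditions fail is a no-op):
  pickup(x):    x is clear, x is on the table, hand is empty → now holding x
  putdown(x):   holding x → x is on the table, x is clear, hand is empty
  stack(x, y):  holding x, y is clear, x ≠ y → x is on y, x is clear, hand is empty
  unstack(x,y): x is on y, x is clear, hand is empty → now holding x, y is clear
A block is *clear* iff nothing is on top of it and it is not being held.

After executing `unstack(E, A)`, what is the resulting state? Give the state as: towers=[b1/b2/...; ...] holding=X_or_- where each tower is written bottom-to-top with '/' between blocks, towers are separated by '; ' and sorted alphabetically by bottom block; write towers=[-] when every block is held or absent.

towers=[B; D/C; G/F/A] holding=E

before: towers=[B; D/C; G/F/A/E] holding=-
pre[unstack(E, A)]: on(E,A) ✓, clear(E) ✓, handempty ✓
all met → apply unstack(E, A)
after:  towers=[B; D/C; G/F/A] holding=E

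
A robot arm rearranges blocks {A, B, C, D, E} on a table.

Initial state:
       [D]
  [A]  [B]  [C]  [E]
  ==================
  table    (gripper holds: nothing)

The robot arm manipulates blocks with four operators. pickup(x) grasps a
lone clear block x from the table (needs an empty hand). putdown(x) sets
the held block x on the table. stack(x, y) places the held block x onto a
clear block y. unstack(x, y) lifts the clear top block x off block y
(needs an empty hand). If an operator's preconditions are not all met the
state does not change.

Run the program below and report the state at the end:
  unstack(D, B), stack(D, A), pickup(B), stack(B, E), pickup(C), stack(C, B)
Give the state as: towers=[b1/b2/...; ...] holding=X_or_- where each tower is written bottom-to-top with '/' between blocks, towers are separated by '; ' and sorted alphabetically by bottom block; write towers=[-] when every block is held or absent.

step 1 (unstack(D, B)): towers=[A; B; C; E] holding=D
step 2 (stack(D, A)): towers=[A/D; B; C; E] holding=-
step 3 (pickup(B)): towers=[A/D; C; E] holding=B
step 4 (stack(B, E)): towers=[A/D; C; E/B] holding=-
step 5 (pickup(C)): towers=[A/D; E/B] holding=C
step 6 (stack(C, B)): towers=[A/D; E/B/C] holding=-

towers=[A/D; E/B/C] holding=-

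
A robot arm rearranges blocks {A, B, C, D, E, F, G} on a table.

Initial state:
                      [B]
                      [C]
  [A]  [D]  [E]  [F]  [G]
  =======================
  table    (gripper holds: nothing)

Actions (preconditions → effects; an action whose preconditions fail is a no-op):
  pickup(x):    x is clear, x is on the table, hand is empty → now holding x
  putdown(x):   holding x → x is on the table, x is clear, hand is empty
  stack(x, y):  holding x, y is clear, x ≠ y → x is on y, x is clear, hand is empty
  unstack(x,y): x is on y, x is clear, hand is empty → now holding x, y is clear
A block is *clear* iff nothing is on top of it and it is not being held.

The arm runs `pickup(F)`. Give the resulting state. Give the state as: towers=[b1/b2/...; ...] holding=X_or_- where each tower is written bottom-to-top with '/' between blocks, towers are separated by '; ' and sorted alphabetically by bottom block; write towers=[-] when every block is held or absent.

before: towers=[A; D; E; F; G/C/B] holding=-
pre[pickup(F)]: clear(F) yes, ontable(F) yes, handempty yes
all met → apply pickup(F)
after:  towers=[A; D; E; G/C/B] holding=F

towers=[A; D; E; G/C/B] holding=F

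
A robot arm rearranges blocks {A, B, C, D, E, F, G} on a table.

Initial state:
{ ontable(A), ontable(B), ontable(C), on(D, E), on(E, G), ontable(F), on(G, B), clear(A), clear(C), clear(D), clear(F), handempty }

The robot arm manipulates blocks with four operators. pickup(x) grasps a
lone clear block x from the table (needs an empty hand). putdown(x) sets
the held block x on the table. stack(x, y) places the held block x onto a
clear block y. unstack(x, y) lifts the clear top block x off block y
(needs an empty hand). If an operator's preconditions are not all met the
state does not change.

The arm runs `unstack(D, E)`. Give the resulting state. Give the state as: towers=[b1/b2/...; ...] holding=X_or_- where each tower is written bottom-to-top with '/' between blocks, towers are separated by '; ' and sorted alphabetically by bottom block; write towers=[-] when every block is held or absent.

before: towers=[A; B/G/E/D; C; F] holding=-
pre[unstack(D, E)]: on(D,E) yes, clear(D) yes, handempty yes
all met → apply unstack(D, E)
after:  towers=[A; B/G/E; C; F] holding=D

towers=[A; B/G/E; C; F] holding=D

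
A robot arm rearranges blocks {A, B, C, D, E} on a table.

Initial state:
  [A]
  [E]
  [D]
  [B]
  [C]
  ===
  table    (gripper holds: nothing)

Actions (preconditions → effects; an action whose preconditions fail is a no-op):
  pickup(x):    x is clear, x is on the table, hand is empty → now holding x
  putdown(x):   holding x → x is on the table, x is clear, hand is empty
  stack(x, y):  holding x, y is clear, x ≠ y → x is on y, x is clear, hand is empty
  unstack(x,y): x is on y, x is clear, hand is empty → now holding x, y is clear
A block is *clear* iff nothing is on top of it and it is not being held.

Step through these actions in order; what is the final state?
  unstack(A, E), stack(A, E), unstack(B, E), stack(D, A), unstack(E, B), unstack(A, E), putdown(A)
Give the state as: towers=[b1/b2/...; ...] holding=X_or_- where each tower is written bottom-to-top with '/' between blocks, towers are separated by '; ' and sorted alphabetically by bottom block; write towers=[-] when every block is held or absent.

step 1 (unstack(A, E)): towers=[C/B/D/E] holding=A
step 2 (stack(A, E)): towers=[C/B/D/E/A] holding=-
step 3 (unstack(B, E)) [no-op]: towers=[C/B/D/E/A] holding=-
step 4 (stack(D, A)) [no-op]: towers=[C/B/D/E/A] holding=-
step 5 (unstack(E, B)) [no-op]: towers=[C/B/D/E/A] holding=-
step 6 (unstack(A, E)): towers=[C/B/D/E] holding=A
step 7 (putdown(A)): towers=[A; C/B/D/E] holding=-

towers=[A; C/B/D/E] holding=-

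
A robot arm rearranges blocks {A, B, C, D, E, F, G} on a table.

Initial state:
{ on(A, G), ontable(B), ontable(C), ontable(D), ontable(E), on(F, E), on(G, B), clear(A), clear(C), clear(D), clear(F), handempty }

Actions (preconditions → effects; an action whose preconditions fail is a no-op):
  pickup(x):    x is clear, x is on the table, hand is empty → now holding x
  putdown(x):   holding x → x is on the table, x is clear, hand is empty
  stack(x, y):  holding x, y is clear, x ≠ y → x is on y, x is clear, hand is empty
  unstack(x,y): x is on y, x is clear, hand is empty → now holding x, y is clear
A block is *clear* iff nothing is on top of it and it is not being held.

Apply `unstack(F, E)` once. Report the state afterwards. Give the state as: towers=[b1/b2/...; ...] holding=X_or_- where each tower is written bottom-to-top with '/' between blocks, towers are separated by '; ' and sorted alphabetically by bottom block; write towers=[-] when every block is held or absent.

before: towers=[B/G/A; C; D; E/F] holding=-
pre[unstack(F, E)]: on(F,E) ok, clear(F) ok, handempty ok
all met → apply unstack(F, E)
after:  towers=[B/G/A; C; D; E] holding=F

towers=[B/G/A; C; D; E] holding=F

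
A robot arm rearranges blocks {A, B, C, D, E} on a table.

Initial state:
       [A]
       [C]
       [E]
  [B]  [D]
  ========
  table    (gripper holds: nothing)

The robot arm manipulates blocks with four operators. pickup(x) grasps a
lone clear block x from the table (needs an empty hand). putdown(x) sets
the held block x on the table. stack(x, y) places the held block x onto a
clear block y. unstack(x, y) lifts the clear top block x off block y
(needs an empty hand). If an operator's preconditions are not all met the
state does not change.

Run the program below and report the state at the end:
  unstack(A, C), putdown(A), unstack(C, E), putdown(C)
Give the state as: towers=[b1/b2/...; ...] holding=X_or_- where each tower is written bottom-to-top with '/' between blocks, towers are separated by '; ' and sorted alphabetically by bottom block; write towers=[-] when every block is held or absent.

towers=[A; B; C; D/E] holding=-

step 1 (unstack(A, C)): towers=[B; D/E/C] holding=A
step 2 (putdown(A)): towers=[A; B; D/E/C] holding=-
step 3 (unstack(C, E)): towers=[A; B; D/E] holding=C
step 4 (putdown(C)): towers=[A; B; C; D/E] holding=-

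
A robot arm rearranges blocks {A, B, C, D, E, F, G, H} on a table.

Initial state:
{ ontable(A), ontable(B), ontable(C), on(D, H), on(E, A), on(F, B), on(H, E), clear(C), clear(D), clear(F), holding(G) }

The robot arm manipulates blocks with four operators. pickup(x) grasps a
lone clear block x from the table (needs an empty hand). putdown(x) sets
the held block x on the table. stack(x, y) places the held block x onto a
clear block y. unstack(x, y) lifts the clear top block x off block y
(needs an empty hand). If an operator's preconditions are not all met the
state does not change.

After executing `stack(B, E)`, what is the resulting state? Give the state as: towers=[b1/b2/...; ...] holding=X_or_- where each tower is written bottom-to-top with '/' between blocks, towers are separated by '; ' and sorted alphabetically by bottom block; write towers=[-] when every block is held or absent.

towers=[A/E/H/D; B/F; C] holding=G

before: towers=[A/E/H/D; B/F; C] holding=G
pre[stack(B, E)]: holding(B) ✗, clear(E) ✗, B≠E ✓
holding(B), clear(E) unmet → stack(B, E) is a no-op
after:  towers=[A/E/H/D; B/F; C] holding=G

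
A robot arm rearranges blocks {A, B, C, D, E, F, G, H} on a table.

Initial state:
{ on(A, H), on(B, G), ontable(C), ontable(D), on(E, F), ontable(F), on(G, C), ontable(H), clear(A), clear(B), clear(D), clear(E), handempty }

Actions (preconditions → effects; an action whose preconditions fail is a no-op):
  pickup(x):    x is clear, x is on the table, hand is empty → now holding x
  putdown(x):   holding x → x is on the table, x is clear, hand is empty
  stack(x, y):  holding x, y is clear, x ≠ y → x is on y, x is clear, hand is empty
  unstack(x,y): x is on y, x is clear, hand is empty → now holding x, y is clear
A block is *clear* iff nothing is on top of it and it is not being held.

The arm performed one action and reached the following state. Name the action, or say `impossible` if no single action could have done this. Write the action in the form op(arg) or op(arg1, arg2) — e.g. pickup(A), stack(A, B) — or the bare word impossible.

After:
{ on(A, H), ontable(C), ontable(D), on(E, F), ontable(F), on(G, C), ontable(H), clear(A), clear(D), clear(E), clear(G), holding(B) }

target: towers=[C/G; D; F/E; H/A] holding=B
     unstack(A, H) → towers=[C/G/B; D; F/E; H] holding=A
     unstack(E, F) → towers=[C/G/B; D; F; H/A] holding=E
     unstack(B, G) → towers=[C/G; D; F/E; H/A] holding=B  ← match
         pickup(D) → towers=[C/G/B; F/E; H/A] holding=D

unstack(B, G)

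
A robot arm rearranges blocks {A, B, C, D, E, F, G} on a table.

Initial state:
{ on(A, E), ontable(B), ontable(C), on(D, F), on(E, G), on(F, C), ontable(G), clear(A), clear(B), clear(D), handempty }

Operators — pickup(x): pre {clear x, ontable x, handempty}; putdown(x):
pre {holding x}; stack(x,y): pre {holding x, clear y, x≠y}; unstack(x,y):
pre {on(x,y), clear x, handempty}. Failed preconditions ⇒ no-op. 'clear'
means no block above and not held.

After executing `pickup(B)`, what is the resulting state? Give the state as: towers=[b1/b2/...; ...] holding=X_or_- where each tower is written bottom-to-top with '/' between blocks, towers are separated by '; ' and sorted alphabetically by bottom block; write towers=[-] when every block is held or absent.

towers=[C/F/D; G/E/A] holding=B

before: towers=[B; C/F/D; G/E/A] holding=-
pre[pickup(B)]: clear(B) ✓, ontable(B) ✓, handempty ✓
all met → apply pickup(B)
after:  towers=[C/F/D; G/E/A] holding=B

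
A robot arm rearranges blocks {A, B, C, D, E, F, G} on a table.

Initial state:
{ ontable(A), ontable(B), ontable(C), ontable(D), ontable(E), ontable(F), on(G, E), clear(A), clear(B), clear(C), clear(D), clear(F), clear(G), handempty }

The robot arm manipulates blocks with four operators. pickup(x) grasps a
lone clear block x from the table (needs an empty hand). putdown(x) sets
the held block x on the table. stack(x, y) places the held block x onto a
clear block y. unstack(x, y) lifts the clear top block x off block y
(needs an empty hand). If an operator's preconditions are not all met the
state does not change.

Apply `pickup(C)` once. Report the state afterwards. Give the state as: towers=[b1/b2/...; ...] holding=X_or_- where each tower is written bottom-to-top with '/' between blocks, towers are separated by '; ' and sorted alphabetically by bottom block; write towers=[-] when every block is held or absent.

before: towers=[A; B; C; D; E/G; F] holding=-
pre[pickup(C)]: clear(C) yes, ontable(C) yes, handempty yes
all met → apply pickup(C)
after:  towers=[A; B; D; E/G; F] holding=C

towers=[A; B; D; E/G; F] holding=C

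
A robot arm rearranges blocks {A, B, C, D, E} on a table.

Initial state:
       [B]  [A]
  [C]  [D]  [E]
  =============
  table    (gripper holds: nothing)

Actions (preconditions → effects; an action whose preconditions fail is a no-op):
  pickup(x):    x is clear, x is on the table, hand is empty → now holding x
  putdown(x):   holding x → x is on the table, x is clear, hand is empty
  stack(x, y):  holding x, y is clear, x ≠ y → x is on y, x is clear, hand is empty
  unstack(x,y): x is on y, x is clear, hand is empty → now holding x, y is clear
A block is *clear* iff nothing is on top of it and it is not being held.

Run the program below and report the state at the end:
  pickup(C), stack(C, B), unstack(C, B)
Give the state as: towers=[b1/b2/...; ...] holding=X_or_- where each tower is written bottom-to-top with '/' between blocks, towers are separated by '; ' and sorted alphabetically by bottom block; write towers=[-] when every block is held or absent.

towers=[D/B; E/A] holding=C

step 1 (pickup(C)): towers=[D/B; E/A] holding=C
step 2 (stack(C, B)): towers=[D/B/C; E/A] holding=-
step 3 (unstack(C, B)): towers=[D/B; E/A] holding=C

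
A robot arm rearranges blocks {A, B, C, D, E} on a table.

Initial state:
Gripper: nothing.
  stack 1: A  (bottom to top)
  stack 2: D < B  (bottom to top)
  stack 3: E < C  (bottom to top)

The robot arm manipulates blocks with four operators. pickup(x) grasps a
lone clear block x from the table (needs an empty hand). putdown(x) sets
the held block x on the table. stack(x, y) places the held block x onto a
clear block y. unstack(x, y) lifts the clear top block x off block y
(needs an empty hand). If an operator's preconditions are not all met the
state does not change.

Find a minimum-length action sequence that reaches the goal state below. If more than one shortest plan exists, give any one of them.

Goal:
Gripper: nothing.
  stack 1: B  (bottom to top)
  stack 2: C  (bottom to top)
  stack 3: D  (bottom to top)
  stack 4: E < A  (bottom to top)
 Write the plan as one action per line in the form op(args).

step 1 (unstack(B, D)): towers=[A; D; E/C] holding=B
step 2 (putdown(B)): towers=[A; B; D; E/C] holding=-
step 3 (unstack(C, E)): towers=[A; B; D; E] holding=C
step 4 (putdown(C)): towers=[A; B; C; D; E] holding=-
step 5 (pickup(A)): towers=[B; C; D; E] holding=A
step 6 (stack(A, E)): towers=[B; C; D; E/A] holding=-
goal check: towers=[B; C; D; E/A] holding=- — reached (length 6, optimal by BFS)

unstack(B, D)
putdown(B)
unstack(C, E)
putdown(C)
pickup(A)
stack(A, E)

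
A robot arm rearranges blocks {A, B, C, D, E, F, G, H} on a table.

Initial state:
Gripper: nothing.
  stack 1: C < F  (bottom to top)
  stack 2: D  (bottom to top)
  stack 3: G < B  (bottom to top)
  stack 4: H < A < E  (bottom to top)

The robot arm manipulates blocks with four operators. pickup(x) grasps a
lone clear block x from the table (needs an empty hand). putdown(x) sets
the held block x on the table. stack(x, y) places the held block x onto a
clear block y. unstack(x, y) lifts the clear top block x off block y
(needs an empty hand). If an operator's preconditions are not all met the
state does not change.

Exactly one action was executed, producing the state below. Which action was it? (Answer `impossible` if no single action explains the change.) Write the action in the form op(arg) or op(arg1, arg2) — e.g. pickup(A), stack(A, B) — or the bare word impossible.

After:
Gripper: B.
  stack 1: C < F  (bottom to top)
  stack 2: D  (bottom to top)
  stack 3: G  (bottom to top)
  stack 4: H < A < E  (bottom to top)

unstack(B, G)

target: towers=[C/F; D; G; H/A/E] holding=B
     unstack(E, A) → towers=[C/F; D; G/B; H/A] holding=E
     unstack(B, G) → towers=[C/F; D; G; H/A/E] holding=B  ← match
     unstack(F, C) → towers=[C; D; G/B; H/A/E] holding=F
         pickup(D) → towers=[C/F; G/B; H/A/E] holding=D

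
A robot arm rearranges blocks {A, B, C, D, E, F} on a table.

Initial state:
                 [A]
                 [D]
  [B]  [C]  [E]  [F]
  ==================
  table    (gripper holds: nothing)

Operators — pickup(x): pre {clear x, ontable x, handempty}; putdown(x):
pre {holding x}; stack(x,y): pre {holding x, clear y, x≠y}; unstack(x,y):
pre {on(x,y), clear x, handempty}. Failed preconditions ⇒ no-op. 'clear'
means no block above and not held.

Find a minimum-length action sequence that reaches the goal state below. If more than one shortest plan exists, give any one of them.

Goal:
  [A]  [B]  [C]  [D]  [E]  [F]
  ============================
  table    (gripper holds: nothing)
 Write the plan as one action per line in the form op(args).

step 1 (unstack(A, D)): towers=[B; C; E; F/D] holding=A
step 2 (putdown(A)): towers=[A; B; C; E; F/D] holding=-
step 3 (unstack(D, F)): towers=[A; B; C; E; F] holding=D
step 4 (putdown(D)): towers=[A; B; C; D; E; F] holding=-
goal check: towers=[A; B; C; D; E; F] holding=- — reached (length 4, optimal by BFS)

unstack(A, D)
putdown(A)
unstack(D, F)
putdown(D)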